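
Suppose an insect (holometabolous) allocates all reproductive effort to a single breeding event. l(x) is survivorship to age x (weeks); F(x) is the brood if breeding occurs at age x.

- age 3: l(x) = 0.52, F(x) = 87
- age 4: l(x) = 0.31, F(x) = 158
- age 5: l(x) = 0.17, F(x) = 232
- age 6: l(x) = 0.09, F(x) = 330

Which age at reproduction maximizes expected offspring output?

Expected offspring if breeding at age x = l(x) × F(x):
  age 3: 0.52 × 87 = 45.240
  age 4: 0.31 × 158 = 48.980
  age 5: 0.17 × 232 = 39.440
  age 6: 0.09 × 330 = 29.700
Maximum at age 4 (48.980).

4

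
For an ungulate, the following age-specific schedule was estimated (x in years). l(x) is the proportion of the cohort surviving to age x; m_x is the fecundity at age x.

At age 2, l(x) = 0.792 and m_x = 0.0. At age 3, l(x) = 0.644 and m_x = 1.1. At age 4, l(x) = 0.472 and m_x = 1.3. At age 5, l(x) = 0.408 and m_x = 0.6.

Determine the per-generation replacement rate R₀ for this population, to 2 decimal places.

R₀ = Σ l(x) m_x:
  age 2: 0.792 × 0.0 = 0.0000
  age 3: 0.644 × 1.1 = 0.7084
  age 4: 0.472 × 1.3 = 0.6136
  age 5: 0.408 × 0.6 = 0.2448
R₀ = 0.0000 + 0.7084 + 0.6136 + 0.2448 = 1.5668

1.57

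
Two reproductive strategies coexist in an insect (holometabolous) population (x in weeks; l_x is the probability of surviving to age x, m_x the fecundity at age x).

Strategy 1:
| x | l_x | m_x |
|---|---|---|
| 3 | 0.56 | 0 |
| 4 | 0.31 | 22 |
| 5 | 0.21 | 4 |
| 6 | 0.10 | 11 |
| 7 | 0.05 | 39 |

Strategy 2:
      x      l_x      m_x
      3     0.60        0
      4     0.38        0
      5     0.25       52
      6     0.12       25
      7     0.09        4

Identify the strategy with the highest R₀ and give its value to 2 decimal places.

Strategy 1: R₀ = 0.56×0 + 0.31×22 + 0.21×4 + 0.10×11 + 0.05×39 = 10.7100
Strategy 2: R₀ = 0.60×0 + 0.38×0 + 0.25×52 + 0.12×25 + 0.09×4 = 16.3600
Highest R₀: strategy 2 with 16.3600.

16.36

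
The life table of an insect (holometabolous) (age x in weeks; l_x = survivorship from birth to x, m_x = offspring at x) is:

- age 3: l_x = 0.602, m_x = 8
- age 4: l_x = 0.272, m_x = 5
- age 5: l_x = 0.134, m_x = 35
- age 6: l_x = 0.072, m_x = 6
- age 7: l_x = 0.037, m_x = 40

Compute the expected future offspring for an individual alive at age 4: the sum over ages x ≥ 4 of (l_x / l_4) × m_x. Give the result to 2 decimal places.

l_4 = 0.272. Conditional survival from age 4 to x is l_x / l_4.
  x=4: (0.272/0.272) × 5 = 5.0000
  x=5: (0.134/0.272) × 35 = 17.2426
  x=6: (0.072/0.272) × 6 = 1.5882
  x=7: (0.037/0.272) × 40 = 5.4412
Sum = 5.0000 + 17.2426 + 1.5882 + 5.4412 = 29.2721

29.27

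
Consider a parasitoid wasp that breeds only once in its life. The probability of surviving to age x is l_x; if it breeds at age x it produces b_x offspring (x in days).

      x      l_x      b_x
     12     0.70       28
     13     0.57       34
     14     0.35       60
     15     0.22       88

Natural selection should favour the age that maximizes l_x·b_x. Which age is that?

Expected offspring if breeding at age x = l_x × b_x:
  age 12: 0.70 × 28 = 19.600
  age 13: 0.57 × 34 = 19.380
  age 14: 0.35 × 60 = 21.000
  age 15: 0.22 × 88 = 19.360
Maximum at age 14 (21.000).

14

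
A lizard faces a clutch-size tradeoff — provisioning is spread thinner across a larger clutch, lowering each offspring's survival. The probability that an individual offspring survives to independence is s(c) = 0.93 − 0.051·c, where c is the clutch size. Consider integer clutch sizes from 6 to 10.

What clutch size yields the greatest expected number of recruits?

Expected recruits = c × s(c):
  c=6: 6 × 0.624 = 3.744
  c=7: 7 × 0.573 = 4.011
  c=8: 8 × 0.522 = 4.176
  c=9: 9 × 0.471 = 4.239
  c=10: 10 × 0.420 = 4.200
Maximum at c = 9 (4.239 recruits).

9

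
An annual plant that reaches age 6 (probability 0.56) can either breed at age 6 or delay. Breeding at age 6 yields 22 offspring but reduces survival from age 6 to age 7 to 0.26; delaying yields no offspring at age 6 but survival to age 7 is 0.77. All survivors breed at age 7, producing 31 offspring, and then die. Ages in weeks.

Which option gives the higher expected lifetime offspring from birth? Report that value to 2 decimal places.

breed at age 6: R₀ = 0.56 × (22 + 0.26 × 31) = 0.56 × 30.0600 = 16.8336
delay to age 7: R₀ = 0.56 × (0.77 × 31) = 0.56 × 23.8700 = 13.3672
Higher: breed at age 6 (16.8336).

16.83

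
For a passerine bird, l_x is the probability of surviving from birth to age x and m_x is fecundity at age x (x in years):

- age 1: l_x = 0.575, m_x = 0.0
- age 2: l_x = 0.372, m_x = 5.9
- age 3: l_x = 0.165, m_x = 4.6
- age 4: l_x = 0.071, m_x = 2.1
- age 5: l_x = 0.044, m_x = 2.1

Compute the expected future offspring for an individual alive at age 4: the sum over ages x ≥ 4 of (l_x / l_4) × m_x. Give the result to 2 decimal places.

3.40

l_4 = 0.071. Conditional survival from age 4 to x is l_x / l_4.
  x=4: (0.071/0.071) × 2.1 = 2.1000
  x=5: (0.044/0.071) × 2.1 = 1.3014
Sum = 2.1000 + 1.3014 = 3.4014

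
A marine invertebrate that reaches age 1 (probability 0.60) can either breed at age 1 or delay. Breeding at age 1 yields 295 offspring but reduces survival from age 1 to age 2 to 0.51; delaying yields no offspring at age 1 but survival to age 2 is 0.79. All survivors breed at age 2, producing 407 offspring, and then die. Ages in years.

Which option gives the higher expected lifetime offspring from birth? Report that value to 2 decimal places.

breed at age 1: R₀ = 0.60 × (295 + 0.51 × 407) = 0.60 × 502.5700 = 301.5420
delay to age 2: R₀ = 0.60 × (0.79 × 407) = 0.60 × 321.5300 = 192.9180
Higher: breed at age 1 (301.5420).

301.54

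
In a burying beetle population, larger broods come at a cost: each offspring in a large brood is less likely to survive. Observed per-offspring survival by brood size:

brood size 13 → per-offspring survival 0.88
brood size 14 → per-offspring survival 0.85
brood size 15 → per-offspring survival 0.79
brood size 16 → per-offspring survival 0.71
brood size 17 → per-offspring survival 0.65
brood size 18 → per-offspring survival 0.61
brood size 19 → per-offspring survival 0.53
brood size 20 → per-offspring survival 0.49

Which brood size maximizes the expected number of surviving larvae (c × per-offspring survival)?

14

Expected surviving larvae = c × s(c):
  c=13: 13 × 0.88 = 11.440
  c=14: 14 × 0.85 = 11.900
  c=15: 15 × 0.79 = 11.850
  c=16: 16 × 0.71 = 11.360
  c=17: 17 × 0.65 = 11.050
  c=18: 18 × 0.61 = 10.980
  c=19: 19 × 0.53 = 10.070
  c=20: 20 × 0.49 = 9.800
Maximum at c = 14 (11.900 surviving larvae).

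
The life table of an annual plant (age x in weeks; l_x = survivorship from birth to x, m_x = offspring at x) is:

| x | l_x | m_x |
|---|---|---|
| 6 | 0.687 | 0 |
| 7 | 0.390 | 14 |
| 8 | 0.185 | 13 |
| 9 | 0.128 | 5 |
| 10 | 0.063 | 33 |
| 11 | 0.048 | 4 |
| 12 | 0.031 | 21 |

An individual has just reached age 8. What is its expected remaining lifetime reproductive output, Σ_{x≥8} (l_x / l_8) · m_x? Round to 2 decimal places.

32.25

l_8 = 0.185. Conditional survival from age 8 to x is l_x / l_8.
  x=8: (0.185/0.185) × 13 = 13.0000
  x=9: (0.128/0.185) × 5 = 3.4595
  x=10: (0.063/0.185) × 33 = 11.2378
  x=11: (0.048/0.185) × 4 = 1.0378
  x=12: (0.031/0.185) × 21 = 3.5189
Sum = 13.0000 + 3.4595 + 11.2378 + 1.0378 + 3.5189 = 32.2541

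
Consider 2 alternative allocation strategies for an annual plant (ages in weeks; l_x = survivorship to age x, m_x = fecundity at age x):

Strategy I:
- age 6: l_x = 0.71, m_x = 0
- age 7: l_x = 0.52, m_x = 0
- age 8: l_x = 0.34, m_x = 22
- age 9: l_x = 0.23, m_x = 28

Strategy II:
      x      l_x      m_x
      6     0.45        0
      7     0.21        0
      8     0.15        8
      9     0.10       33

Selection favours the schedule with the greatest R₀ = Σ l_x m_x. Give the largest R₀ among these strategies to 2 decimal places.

13.92

Strategy I: R₀ = 0.71×0 + 0.52×0 + 0.34×22 + 0.23×28 = 13.9200
Strategy II: R₀ = 0.45×0 + 0.21×0 + 0.15×8 + 0.10×33 = 4.5000
Highest R₀: strategy I with 13.9200.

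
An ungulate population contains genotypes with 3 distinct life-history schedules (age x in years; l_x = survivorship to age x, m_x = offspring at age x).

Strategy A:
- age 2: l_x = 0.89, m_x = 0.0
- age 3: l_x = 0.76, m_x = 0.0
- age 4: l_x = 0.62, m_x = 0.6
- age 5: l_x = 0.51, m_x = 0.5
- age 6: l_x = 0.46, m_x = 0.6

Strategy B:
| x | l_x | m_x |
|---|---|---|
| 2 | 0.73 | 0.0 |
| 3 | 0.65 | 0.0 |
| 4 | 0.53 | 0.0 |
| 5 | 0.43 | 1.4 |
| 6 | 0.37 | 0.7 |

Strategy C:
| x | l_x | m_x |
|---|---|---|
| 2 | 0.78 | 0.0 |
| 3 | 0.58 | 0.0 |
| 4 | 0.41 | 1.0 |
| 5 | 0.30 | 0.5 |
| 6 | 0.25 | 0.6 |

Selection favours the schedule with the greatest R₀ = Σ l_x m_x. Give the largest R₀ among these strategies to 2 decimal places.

0.90

Strategy A: R₀ = 0.89×0.0 + 0.76×0.0 + 0.62×0.6 + 0.51×0.5 + 0.46×0.6 = 0.9030
Strategy B: R₀ = 0.73×0.0 + 0.65×0.0 + 0.53×0.0 + 0.43×1.4 + 0.37×0.7 = 0.8610
Strategy C: R₀ = 0.78×0.0 + 0.58×0.0 + 0.41×1.0 + 0.30×0.5 + 0.25×0.6 = 0.7100
Highest R₀: strategy A with 0.9030.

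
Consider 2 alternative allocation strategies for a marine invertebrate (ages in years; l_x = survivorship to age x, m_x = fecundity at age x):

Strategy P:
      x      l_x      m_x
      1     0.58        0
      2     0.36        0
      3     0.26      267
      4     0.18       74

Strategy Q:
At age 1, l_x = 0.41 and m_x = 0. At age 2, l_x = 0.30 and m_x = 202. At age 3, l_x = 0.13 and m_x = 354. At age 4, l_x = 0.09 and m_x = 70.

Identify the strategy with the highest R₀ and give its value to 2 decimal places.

112.92

Strategy P: R₀ = 0.58×0 + 0.36×0 + 0.26×267 + 0.18×74 = 82.7400
Strategy Q: R₀ = 0.41×0 + 0.30×202 + 0.13×354 + 0.09×70 = 112.9200
Highest R₀: strategy Q with 112.9200.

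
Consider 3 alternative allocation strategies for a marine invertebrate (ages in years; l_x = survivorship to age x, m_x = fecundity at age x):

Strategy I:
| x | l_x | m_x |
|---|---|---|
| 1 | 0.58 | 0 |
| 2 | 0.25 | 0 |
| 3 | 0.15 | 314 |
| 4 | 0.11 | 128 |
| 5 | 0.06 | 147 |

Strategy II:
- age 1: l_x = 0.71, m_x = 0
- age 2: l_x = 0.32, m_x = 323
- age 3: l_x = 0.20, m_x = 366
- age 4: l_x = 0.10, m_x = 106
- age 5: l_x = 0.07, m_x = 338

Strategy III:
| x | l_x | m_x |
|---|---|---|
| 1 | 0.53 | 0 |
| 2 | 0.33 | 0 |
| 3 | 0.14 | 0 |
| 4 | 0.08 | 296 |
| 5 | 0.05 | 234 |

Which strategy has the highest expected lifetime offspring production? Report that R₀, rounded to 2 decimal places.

Strategy I: R₀ = 0.58×0 + 0.25×0 + 0.15×314 + 0.11×128 + 0.06×147 = 70.0000
Strategy II: R₀ = 0.71×0 + 0.32×323 + 0.20×366 + 0.10×106 + 0.07×338 = 210.8200
Strategy III: R₀ = 0.53×0 + 0.33×0 + 0.14×0 + 0.08×296 + 0.05×234 = 35.3800
Highest R₀: strategy II with 210.8200.

210.82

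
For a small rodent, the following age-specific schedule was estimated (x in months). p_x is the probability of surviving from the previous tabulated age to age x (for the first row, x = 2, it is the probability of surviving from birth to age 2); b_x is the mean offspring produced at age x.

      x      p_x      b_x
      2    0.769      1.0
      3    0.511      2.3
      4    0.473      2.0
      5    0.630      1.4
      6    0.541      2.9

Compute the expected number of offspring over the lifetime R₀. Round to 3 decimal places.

2.392

Survivorship from birth: l_x = p_2·p_3·…·p_x.
  l_2 = 0.76900
  l_3 = 0.39296
  l_4 = 0.18587
  l_5 = 0.11710
  l_6 = 0.06335
R₀ = Σ l_x b_x:
  age 2: 0.76900 × 1.0 = 0.7690
  age 3: 0.39296 × 2.3 = 0.9038
  age 4: 0.18587 × 2.0 = 0.3717
  age 5: 0.11710 × 1.4 = 0.1639
  age 6: 0.06335 × 2.9 = 0.1837
R₀ = 0.7690 + 0.9038 + 0.3717 + 0.1639 + 0.1837 = 2.3922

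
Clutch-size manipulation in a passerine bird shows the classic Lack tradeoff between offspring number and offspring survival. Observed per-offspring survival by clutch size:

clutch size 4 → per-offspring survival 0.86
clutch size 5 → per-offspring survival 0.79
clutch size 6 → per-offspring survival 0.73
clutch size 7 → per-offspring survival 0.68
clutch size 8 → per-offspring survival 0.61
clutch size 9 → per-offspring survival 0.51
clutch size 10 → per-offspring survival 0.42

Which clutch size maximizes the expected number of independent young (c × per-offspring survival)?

Expected independent young = c × s(c):
  c=4: 4 × 0.86 = 3.440
  c=5: 5 × 0.79 = 3.950
  c=6: 6 × 0.73 = 4.380
  c=7: 7 × 0.68 = 4.760
  c=8: 8 × 0.61 = 4.880
  c=9: 9 × 0.51 = 4.590
  c=10: 10 × 0.42 = 4.200
Maximum at c = 8 (4.880 independent young).

8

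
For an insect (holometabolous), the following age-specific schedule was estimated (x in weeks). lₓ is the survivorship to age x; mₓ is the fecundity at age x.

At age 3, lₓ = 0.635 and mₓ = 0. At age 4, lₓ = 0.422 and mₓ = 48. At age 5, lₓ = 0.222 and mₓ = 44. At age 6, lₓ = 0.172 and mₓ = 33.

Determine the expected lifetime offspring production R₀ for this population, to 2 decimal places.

35.70

R₀ = Σ lₓ mₓ:
  age 3: 0.635 × 0 = 0.0000
  age 4: 0.422 × 48 = 20.2560
  age 5: 0.222 × 44 = 9.7680
  age 6: 0.172 × 33 = 5.6760
R₀ = 0.0000 + 20.2560 + 9.7680 + 5.6760 = 35.7000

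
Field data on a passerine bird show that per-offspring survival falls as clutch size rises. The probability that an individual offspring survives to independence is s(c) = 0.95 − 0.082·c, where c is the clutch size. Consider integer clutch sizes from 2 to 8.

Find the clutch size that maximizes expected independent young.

6

Expected independent young = c × s(c):
  c=2: 2 × 0.786 = 1.572
  c=3: 3 × 0.704 = 2.112
  c=4: 4 × 0.622 = 2.488
  c=5: 5 × 0.540 = 2.700
  c=6: 6 × 0.458 = 2.748
  c=7: 7 × 0.376 = 2.632
  c=8: 8 × 0.294 = 2.352
Maximum at c = 6 (2.748 independent young).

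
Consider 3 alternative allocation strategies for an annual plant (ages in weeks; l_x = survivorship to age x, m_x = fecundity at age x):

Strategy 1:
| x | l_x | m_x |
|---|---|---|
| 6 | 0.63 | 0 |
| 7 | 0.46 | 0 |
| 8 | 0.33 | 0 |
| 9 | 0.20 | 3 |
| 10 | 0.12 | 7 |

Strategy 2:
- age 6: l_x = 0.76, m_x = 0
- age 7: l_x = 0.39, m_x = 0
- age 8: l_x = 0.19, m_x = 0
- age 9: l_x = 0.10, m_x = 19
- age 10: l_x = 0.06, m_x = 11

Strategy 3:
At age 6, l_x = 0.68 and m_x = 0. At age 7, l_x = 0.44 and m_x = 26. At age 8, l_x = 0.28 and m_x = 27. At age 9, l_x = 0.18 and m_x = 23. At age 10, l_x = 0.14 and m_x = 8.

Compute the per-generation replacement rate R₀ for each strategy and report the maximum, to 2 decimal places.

Strategy 1: R₀ = 0.63×0 + 0.46×0 + 0.33×0 + 0.20×3 + 0.12×7 = 1.4400
Strategy 2: R₀ = 0.76×0 + 0.39×0 + 0.19×0 + 0.10×19 + 0.06×11 = 2.5600
Strategy 3: R₀ = 0.68×0 + 0.44×26 + 0.28×27 + 0.18×23 + 0.14×8 = 24.2600
Highest R₀: strategy 3 with 24.2600.

24.26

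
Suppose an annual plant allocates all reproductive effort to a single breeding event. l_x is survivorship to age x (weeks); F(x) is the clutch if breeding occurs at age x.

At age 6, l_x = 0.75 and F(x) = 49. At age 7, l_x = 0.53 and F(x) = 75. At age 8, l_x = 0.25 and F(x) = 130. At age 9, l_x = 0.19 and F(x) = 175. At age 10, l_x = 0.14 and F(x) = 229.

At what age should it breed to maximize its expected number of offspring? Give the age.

Expected offspring if breeding at age x = l_x × F(x):
  age 6: 0.75 × 49 = 36.750
  age 7: 0.53 × 75 = 39.750
  age 8: 0.25 × 130 = 32.500
  age 9: 0.19 × 175 = 33.250
  age 10: 0.14 × 229 = 32.060
Maximum at age 7 (39.750).

7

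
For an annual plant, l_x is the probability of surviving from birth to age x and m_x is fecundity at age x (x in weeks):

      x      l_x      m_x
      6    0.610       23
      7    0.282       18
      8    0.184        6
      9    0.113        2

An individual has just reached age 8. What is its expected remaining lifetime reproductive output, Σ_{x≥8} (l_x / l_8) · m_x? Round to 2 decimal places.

l_8 = 0.184. Conditional survival from age 8 to x is l_x / l_8.
  x=8: (0.184/0.184) × 6 = 6.0000
  x=9: (0.113/0.184) × 2 = 1.2283
Sum = 6.0000 + 1.2283 = 7.2283

7.23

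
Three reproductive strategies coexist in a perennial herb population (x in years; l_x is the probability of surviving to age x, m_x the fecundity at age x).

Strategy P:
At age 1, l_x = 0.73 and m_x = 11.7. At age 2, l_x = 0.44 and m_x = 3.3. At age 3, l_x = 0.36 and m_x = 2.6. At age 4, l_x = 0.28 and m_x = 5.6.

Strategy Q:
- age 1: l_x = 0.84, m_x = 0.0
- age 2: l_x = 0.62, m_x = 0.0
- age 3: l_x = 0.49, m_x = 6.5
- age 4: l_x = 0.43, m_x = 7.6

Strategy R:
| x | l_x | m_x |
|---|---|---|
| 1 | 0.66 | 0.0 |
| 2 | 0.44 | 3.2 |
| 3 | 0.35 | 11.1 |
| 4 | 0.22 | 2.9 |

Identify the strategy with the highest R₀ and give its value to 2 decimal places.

12.50

Strategy P: R₀ = 0.73×11.7 + 0.44×3.3 + 0.36×2.6 + 0.28×5.6 = 12.4970
Strategy Q: R₀ = 0.84×0.0 + 0.62×0.0 + 0.49×6.5 + 0.43×7.6 = 6.4530
Strategy R: R₀ = 0.66×0.0 + 0.44×3.2 + 0.35×11.1 + 0.22×2.9 = 5.9310
Highest R₀: strategy P with 12.4970.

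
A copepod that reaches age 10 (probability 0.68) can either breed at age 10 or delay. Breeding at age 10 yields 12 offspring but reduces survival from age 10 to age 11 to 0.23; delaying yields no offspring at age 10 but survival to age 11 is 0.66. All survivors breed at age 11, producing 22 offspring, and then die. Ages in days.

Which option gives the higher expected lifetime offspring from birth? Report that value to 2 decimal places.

11.60

breed at age 10: R₀ = 0.68 × (12 + 0.23 × 22) = 0.68 × 17.0600 = 11.6008
delay to age 11: R₀ = 0.68 × (0.66 × 22) = 0.68 × 14.5200 = 9.8736
Higher: breed at age 10 (11.6008).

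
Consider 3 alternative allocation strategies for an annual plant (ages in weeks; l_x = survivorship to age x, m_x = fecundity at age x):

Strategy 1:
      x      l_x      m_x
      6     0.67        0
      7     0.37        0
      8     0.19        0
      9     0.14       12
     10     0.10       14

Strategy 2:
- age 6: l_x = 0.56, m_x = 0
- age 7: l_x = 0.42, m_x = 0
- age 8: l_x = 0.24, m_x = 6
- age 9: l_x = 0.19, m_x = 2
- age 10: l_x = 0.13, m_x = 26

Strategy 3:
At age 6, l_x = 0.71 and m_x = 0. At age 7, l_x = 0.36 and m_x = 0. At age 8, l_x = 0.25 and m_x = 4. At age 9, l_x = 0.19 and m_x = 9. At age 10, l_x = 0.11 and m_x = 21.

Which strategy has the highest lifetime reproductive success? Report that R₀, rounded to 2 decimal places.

5.20

Strategy 1: R₀ = 0.67×0 + 0.37×0 + 0.19×0 + 0.14×12 + 0.10×14 = 3.0800
Strategy 2: R₀ = 0.56×0 + 0.42×0 + 0.24×6 + 0.19×2 + 0.13×26 = 5.2000
Strategy 3: R₀ = 0.71×0 + 0.36×0 + 0.25×4 + 0.19×9 + 0.11×21 = 5.0200
Highest R₀: strategy 2 with 5.2000.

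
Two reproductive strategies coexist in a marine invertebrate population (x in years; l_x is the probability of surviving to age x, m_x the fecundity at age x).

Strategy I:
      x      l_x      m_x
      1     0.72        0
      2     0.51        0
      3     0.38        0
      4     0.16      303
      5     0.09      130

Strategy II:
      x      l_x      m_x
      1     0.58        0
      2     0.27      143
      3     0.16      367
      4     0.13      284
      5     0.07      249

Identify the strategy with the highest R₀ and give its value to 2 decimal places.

Strategy I: R₀ = 0.72×0 + 0.51×0 + 0.38×0 + 0.16×303 + 0.09×130 = 60.1800
Strategy II: R₀ = 0.58×0 + 0.27×143 + 0.16×367 + 0.13×284 + 0.07×249 = 151.6800
Highest R₀: strategy II with 151.6800.

151.68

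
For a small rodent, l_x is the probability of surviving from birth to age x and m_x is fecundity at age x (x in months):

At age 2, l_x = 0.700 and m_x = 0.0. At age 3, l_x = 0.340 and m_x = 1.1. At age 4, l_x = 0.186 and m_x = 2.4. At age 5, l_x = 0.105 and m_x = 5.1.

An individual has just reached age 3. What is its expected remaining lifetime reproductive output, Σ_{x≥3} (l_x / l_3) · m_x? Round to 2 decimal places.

3.99

l_3 = 0.340. Conditional survival from age 3 to x is l_x / l_3.
  x=3: (0.340/0.340) × 1.1 = 1.1000
  x=4: (0.186/0.340) × 2.4 = 1.3129
  x=5: (0.105/0.340) × 5.1 = 1.5750
Sum = 1.1000 + 1.3129 + 1.5750 = 3.9879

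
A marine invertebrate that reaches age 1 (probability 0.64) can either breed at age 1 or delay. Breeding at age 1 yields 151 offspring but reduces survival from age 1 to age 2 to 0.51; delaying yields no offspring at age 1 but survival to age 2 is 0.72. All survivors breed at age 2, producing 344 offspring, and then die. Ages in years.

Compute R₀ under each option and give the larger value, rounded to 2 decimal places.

breed at age 1: R₀ = 0.64 × (151 + 0.51 × 344) = 0.64 × 326.4400 = 208.9216
delay to age 2: R₀ = 0.64 × (0.72 × 344) = 0.64 × 247.6800 = 158.5152
Higher: breed at age 1 (208.9216).

208.92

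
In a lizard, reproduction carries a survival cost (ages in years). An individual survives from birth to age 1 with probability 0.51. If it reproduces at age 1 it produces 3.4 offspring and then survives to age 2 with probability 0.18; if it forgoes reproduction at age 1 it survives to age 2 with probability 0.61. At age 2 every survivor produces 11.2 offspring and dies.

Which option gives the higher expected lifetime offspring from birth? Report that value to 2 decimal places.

breed at age 1: R₀ = 0.51 × (3.4 + 0.18 × 11.2) = 0.51 × 5.4160 = 2.7622
delay to age 2: R₀ = 0.51 × (0.61 × 11.2) = 0.51 × 6.8320 = 3.4843
Higher: delay to age 2 (3.4843).

3.48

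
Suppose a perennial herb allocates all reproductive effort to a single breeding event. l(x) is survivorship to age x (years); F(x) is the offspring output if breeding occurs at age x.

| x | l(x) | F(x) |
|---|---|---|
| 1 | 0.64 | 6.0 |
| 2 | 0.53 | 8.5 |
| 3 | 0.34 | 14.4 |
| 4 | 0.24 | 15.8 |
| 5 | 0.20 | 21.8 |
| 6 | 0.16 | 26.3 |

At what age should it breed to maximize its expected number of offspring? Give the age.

3

Expected offspring if breeding at age x = l(x) × F(x):
  age 1: 0.64 × 6.0 = 3.840
  age 2: 0.53 × 8.5 = 4.505
  age 3: 0.34 × 14.4 = 4.896
  age 4: 0.24 × 15.8 = 3.792
  age 5: 0.20 × 21.8 = 4.360
  age 6: 0.16 × 26.3 = 4.208
Maximum at age 3 (4.896).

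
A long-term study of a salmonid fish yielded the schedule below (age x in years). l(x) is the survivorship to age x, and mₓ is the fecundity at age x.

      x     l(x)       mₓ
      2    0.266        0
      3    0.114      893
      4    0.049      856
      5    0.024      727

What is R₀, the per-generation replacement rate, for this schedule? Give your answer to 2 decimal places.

R₀ = Σ l(x) mₓ:
  age 2: 0.266 × 0 = 0.0000
  age 3: 0.114 × 893 = 101.8020
  age 4: 0.049 × 856 = 41.9440
  age 5: 0.024 × 727 = 17.4480
R₀ = 0.0000 + 101.8020 + 41.9440 + 17.4480 = 161.1940

161.19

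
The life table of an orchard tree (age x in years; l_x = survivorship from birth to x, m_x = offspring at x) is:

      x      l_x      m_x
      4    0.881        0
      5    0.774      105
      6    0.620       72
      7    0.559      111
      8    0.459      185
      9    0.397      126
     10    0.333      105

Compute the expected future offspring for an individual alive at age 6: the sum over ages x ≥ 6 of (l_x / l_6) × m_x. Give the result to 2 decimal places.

l_6 = 0.620. Conditional survival from age 6 to x is l_x / l_6.
  x=6: (0.620/0.620) × 72 = 72.0000
  x=7: (0.559/0.620) × 111 = 100.0790
  x=8: (0.459/0.620) × 185 = 136.9597
  x=9: (0.397/0.620) × 126 = 80.6806
  x=10: (0.333/0.620) × 105 = 56.3952
Sum = 72.0000 + 100.0790 + 136.9597 + 80.6806 + 56.3952 = 446.1145

446.11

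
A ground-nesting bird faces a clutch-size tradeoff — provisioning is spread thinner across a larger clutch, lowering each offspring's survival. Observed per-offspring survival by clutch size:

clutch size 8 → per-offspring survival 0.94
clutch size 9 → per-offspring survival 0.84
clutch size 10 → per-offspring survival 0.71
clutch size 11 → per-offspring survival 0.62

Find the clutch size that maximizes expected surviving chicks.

Expected surviving chicks = c × s(c):
  c=8: 8 × 0.94 = 7.520
  c=9: 9 × 0.84 = 7.560
  c=10: 10 × 0.71 = 7.100
  c=11: 11 × 0.62 = 6.820
Maximum at c = 9 (7.560 surviving chicks).

9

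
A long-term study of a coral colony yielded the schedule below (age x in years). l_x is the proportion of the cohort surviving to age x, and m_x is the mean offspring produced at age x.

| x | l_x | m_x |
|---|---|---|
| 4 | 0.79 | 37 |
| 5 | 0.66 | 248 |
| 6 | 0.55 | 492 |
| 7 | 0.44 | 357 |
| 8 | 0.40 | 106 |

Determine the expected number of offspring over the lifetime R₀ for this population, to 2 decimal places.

662.99

R₀ = Σ l_x m_x:
  age 4: 0.79 × 37 = 29.2300
  age 5: 0.66 × 248 = 163.6800
  age 6: 0.55 × 492 = 270.6000
  age 7: 0.44 × 357 = 157.0800
  age 8: 0.40 × 106 = 42.4000
R₀ = 29.2300 + 163.6800 + 270.6000 + 157.0800 + 42.4000 = 662.9900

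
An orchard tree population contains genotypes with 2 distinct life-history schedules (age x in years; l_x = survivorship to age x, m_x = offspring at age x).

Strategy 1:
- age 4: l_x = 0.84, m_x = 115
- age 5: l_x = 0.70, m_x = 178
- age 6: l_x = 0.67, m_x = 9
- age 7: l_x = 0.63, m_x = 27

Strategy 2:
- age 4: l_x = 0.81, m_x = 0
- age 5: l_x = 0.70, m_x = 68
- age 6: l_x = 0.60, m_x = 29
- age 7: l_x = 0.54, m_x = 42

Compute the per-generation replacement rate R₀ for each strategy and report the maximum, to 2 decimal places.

Strategy 1: R₀ = 0.84×115 + 0.70×178 + 0.67×9 + 0.63×27 = 244.2400
Strategy 2: R₀ = 0.81×0 + 0.70×68 + 0.60×29 + 0.54×42 = 87.6800
Highest R₀: strategy 1 with 244.2400.

244.24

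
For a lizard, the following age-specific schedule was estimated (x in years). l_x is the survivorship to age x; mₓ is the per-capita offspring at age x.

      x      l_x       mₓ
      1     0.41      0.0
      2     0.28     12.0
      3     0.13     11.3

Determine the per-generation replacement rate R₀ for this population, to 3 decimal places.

4.829

R₀ = Σ l_x mₓ:
  age 1: 0.41 × 0.0 = 0.0000
  age 2: 0.28 × 12.0 = 3.3600
  age 3: 0.13 × 11.3 = 1.4690
R₀ = 0.0000 + 3.3600 + 1.4690 = 4.8290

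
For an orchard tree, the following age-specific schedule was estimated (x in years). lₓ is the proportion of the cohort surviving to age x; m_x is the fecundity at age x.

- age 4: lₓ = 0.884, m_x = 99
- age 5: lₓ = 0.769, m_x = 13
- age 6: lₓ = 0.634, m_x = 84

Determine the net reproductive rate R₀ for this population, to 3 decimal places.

150.769

R₀ = Σ lₓ m_x:
  age 4: 0.884 × 99 = 87.5160
  age 5: 0.769 × 13 = 9.9970
  age 6: 0.634 × 84 = 53.2560
R₀ = 87.5160 + 9.9970 + 53.2560 = 150.7690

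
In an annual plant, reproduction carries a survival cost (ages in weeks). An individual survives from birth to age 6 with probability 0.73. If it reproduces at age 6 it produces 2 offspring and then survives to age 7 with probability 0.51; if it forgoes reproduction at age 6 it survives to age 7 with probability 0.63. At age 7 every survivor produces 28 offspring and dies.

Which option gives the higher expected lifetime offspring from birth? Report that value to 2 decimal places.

12.88

breed at age 6: R₀ = 0.73 × (2 + 0.51 × 28) = 0.73 × 16.2800 = 11.8844
delay to age 7: R₀ = 0.73 × (0.63 × 28) = 0.73 × 17.6400 = 12.8772
Higher: delay to age 7 (12.8772).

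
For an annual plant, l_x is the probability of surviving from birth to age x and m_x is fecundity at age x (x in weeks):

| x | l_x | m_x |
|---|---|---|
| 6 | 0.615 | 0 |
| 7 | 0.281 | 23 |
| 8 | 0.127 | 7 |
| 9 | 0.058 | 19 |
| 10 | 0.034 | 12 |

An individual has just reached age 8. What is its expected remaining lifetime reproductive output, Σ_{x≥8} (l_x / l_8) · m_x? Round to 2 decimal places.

l_8 = 0.127. Conditional survival from age 8 to x is l_x / l_8.
  x=8: (0.127/0.127) × 7 = 7.0000
  x=9: (0.058/0.127) × 19 = 8.6772
  x=10: (0.034/0.127) × 12 = 3.2126
Sum = 7.0000 + 8.6772 + 3.2126 = 18.8898

18.89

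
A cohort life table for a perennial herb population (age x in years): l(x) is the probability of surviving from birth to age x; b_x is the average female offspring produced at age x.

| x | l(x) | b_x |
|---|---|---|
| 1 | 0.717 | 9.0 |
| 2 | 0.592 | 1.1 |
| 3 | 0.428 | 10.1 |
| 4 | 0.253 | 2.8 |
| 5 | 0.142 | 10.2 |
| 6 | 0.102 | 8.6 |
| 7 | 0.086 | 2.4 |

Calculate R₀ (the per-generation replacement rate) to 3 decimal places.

14.667

R₀ = Σ l(x) b_x:
  age 1: 0.717 × 9.0 = 6.4530
  age 2: 0.592 × 1.1 = 0.6512
  age 3: 0.428 × 10.1 = 4.3228
  age 4: 0.253 × 2.8 = 0.7084
  age 5: 0.142 × 10.2 = 1.4484
  age 6: 0.102 × 8.6 = 0.8772
  age 7: 0.086 × 2.4 = 0.2064
R₀ = 6.4530 + 0.6512 + 4.3228 + 0.7084 + 1.4484 + 0.8772 + 0.2064 = 14.6674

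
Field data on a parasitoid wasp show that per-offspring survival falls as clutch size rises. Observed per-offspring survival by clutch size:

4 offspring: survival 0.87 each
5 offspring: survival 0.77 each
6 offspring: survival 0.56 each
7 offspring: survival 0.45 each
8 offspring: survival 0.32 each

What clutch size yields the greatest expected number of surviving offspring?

5

Expected surviving offspring = c × s(c):
  c=4: 4 × 0.87 = 3.480
  c=5: 5 × 0.77 = 3.850
  c=6: 6 × 0.56 = 3.360
  c=7: 7 × 0.45 = 3.150
  c=8: 8 × 0.32 = 2.560
Maximum at c = 5 (3.850 surviving offspring).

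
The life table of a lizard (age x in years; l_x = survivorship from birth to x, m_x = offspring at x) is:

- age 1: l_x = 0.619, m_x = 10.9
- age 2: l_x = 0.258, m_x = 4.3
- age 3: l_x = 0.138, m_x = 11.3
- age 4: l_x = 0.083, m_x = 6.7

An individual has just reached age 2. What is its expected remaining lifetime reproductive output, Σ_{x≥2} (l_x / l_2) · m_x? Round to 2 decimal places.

l_2 = 0.258. Conditional survival from age 2 to x is l_x / l_2.
  x=2: (0.258/0.258) × 4.3 = 4.3000
  x=3: (0.138/0.258) × 11.3 = 6.0442
  x=4: (0.083/0.258) × 6.7 = 2.1554
Sum = 4.3000 + 6.0442 + 2.1554 = 12.4996

12.50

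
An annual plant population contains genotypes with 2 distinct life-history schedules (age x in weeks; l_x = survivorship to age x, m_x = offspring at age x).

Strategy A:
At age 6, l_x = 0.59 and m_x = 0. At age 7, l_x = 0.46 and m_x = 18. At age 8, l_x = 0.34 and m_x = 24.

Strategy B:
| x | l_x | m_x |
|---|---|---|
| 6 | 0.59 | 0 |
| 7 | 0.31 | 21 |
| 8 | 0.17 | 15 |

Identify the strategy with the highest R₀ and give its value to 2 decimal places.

Strategy A: R₀ = 0.59×0 + 0.46×18 + 0.34×24 = 16.4400
Strategy B: R₀ = 0.59×0 + 0.31×21 + 0.17×15 = 9.0600
Highest R₀: strategy A with 16.4400.

16.44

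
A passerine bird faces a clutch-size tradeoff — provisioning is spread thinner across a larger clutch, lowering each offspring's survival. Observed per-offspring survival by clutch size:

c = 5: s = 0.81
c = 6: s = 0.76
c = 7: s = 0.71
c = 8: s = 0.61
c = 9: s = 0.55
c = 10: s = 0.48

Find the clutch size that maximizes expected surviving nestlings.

Expected surviving nestlings = c × s(c):
  c=5: 5 × 0.81 = 4.050
  c=6: 6 × 0.76 = 4.560
  c=7: 7 × 0.71 = 4.970
  c=8: 8 × 0.61 = 4.880
  c=9: 9 × 0.55 = 4.950
  c=10: 10 × 0.48 = 4.800
Maximum at c = 7 (4.970 surviving nestlings).

7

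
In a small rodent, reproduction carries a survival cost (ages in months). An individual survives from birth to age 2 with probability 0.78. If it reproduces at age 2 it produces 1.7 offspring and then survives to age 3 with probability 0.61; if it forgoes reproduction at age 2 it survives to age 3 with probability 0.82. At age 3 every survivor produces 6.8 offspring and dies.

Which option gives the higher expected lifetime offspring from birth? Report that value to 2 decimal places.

4.56

breed at age 2: R₀ = 0.78 × (1.7 + 0.61 × 6.8) = 0.78 × 5.8480 = 4.5614
delay to age 3: R₀ = 0.78 × (0.82 × 6.8) = 0.78 × 5.5760 = 4.3493
Higher: breed at age 2 (4.5614).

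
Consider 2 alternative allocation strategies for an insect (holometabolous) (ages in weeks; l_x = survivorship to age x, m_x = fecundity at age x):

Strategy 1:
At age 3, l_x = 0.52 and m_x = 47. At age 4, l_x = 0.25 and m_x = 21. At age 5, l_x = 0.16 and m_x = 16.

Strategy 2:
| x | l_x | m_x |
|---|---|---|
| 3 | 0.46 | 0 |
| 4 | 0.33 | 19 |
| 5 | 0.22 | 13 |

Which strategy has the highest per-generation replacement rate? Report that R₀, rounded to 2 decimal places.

32.25

Strategy 1: R₀ = 0.52×47 + 0.25×21 + 0.16×16 = 32.2500
Strategy 2: R₀ = 0.46×0 + 0.33×19 + 0.22×13 = 9.1300
Highest R₀: strategy 1 with 32.2500.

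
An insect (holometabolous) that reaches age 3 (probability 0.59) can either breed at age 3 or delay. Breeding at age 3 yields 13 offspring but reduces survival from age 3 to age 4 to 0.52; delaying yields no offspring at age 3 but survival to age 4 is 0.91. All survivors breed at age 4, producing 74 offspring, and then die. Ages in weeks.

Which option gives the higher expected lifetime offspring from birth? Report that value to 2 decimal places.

breed at age 3: R₀ = 0.59 × (13 + 0.52 × 74) = 0.59 × 51.4800 = 30.3732
delay to age 4: R₀ = 0.59 × (0.91 × 74) = 0.59 × 67.3400 = 39.7306
Higher: delay to age 4 (39.7306).

39.73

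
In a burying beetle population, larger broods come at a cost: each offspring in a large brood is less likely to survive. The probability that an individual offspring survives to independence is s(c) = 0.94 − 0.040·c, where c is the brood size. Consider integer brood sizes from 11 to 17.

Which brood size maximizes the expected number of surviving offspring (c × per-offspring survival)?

Expected surviving offspring = c × s(c):
  c=11: 11 × 0.500 = 5.500
  c=12: 12 × 0.460 = 5.520
  c=13: 13 × 0.420 = 5.460
  c=14: 14 × 0.380 = 5.320
  c=15: 15 × 0.340 = 5.100
  c=16: 16 × 0.300 = 4.800
  c=17: 17 × 0.260 = 4.420
Maximum at c = 12 (5.520 surviving offspring).

12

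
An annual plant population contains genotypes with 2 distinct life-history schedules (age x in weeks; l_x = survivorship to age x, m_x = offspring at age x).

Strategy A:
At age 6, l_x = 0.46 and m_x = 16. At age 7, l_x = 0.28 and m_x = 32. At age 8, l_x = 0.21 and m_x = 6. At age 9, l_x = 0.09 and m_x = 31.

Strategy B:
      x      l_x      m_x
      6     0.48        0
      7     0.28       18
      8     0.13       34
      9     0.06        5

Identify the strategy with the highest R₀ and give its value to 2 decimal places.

20.37

Strategy A: R₀ = 0.46×16 + 0.28×32 + 0.21×6 + 0.09×31 = 20.3700
Strategy B: R₀ = 0.48×0 + 0.28×18 + 0.13×34 + 0.06×5 = 9.7600
Highest R₀: strategy A with 20.3700.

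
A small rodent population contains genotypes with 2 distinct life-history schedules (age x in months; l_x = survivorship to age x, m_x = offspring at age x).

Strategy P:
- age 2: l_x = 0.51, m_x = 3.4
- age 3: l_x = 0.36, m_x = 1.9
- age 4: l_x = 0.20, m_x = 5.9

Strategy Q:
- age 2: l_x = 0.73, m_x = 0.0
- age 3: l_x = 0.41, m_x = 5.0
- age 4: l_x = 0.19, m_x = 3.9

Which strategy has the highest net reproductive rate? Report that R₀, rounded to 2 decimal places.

3.60

Strategy P: R₀ = 0.51×3.4 + 0.36×1.9 + 0.20×5.9 = 3.5980
Strategy Q: R₀ = 0.73×0.0 + 0.41×5.0 + 0.19×3.9 = 2.7910
Highest R₀: strategy P with 3.5980.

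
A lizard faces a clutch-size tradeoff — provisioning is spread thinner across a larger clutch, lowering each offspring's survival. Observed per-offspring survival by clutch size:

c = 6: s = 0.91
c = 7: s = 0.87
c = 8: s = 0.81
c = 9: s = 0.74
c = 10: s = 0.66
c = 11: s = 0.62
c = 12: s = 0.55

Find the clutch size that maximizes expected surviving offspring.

Expected surviving offspring = c × s(c):
  c=6: 6 × 0.91 = 5.460
  c=7: 7 × 0.87 = 6.090
  c=8: 8 × 0.81 = 6.480
  c=9: 9 × 0.74 = 6.660
  c=10: 10 × 0.66 = 6.600
  c=11: 11 × 0.62 = 6.820
  c=12: 12 × 0.55 = 6.600
Maximum at c = 11 (6.820 surviving offspring).

11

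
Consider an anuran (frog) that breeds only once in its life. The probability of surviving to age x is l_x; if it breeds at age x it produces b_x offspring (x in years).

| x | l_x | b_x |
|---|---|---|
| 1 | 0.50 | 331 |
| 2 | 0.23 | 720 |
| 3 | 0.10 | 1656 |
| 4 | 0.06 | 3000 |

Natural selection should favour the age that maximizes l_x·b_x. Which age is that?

Expected offspring if breeding at age x = l_x × b_x:
  age 1: 0.50 × 331 = 165.500
  age 2: 0.23 × 720 = 165.600
  age 3: 0.10 × 1656 = 165.600
  age 4: 0.06 × 3000 = 180.000
Maximum at age 4 (180.000).

4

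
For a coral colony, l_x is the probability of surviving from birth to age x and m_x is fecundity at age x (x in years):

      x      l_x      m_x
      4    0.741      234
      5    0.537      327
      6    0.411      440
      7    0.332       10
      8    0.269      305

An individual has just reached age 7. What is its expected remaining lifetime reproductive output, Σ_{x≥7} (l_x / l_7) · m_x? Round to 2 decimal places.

257.12

l_7 = 0.332. Conditional survival from age 7 to x is l_x / l_7.
  x=7: (0.332/0.332) × 10 = 10.0000
  x=8: (0.269/0.332) × 305 = 247.1235
Sum = 10.0000 + 247.1235 = 257.1235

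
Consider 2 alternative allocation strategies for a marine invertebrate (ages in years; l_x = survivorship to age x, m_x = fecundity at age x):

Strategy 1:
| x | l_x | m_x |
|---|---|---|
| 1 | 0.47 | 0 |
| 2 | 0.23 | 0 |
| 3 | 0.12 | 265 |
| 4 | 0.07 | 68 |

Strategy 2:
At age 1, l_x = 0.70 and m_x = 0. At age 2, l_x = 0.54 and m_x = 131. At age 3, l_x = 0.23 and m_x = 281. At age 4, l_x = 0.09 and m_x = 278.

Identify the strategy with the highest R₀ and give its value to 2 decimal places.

160.39

Strategy 1: R₀ = 0.47×0 + 0.23×0 + 0.12×265 + 0.07×68 = 36.5600
Strategy 2: R₀ = 0.70×0 + 0.54×131 + 0.23×281 + 0.09×278 = 160.3900
Highest R₀: strategy 2 with 160.3900.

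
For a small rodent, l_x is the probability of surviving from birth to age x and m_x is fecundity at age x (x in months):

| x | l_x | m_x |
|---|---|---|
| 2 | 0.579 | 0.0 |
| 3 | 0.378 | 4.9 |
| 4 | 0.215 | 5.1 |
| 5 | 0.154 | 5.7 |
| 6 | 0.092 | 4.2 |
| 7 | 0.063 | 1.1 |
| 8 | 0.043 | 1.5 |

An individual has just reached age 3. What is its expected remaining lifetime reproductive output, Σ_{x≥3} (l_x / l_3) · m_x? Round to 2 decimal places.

l_3 = 0.378. Conditional survival from age 3 to x is l_x / l_3.
  x=3: (0.378/0.378) × 4.9 = 4.9000
  x=4: (0.215/0.378) × 5.1 = 2.9008
  x=5: (0.154/0.378) × 5.7 = 2.3222
  x=6: (0.092/0.378) × 4.2 = 1.0222
  x=7: (0.063/0.378) × 1.1 = 0.1833
  x=8: (0.043/0.378) × 1.5 = 0.1706
Sum = 4.9000 + 2.9008 + 2.3222 + 1.0222 + 0.1833 + 0.1706 = 11.4992

11.50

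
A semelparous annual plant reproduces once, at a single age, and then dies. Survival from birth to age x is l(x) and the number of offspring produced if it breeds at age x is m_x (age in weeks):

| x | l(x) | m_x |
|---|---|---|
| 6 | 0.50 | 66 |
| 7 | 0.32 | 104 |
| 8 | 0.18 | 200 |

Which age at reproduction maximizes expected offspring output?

Expected offspring if breeding at age x = l(x) × m_x:
  age 6: 0.50 × 66 = 33.000
  age 7: 0.32 × 104 = 33.280
  age 8: 0.18 × 200 = 36.000
Maximum at age 8 (36.000).

8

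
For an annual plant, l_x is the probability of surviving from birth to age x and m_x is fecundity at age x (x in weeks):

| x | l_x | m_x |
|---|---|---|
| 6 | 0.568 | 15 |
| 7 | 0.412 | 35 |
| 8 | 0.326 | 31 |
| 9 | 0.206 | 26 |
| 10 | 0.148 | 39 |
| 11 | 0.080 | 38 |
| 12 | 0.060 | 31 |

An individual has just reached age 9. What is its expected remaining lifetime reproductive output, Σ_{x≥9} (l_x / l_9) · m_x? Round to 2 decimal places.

l_9 = 0.206. Conditional survival from age 9 to x is l_x / l_9.
  x=9: (0.206/0.206) × 26 = 26.0000
  x=10: (0.148/0.206) × 39 = 28.0194
  x=11: (0.080/0.206) × 38 = 14.7573
  x=12: (0.060/0.206) × 31 = 9.0291
Sum = 26.0000 + 28.0194 + 14.7573 + 9.0291 = 77.8058

77.81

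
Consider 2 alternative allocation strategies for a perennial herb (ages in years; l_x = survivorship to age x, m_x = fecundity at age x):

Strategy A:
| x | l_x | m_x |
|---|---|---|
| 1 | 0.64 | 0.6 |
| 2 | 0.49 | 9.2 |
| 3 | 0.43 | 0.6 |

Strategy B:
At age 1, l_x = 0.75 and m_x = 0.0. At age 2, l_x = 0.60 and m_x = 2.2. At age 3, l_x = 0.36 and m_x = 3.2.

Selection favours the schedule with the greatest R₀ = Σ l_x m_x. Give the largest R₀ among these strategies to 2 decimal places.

Strategy A: R₀ = 0.64×0.6 + 0.49×9.2 + 0.43×0.6 = 5.1500
Strategy B: R₀ = 0.75×0.0 + 0.60×2.2 + 0.36×3.2 = 2.4720
Highest R₀: strategy A with 5.1500.

5.15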